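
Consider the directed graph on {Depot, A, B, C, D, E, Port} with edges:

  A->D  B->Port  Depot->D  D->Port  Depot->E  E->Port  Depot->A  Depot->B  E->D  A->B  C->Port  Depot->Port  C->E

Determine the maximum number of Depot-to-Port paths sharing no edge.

Assign every edge capacity 1; by Menger, the answer equals the max flow.
Path Depot→Port (+1); total 1.
Path Depot→B→Port (+1); total 2.
Path Depot→D→Port (+1); total 3.
Path Depot→E→Port (+1); total 4.
No residual Depot→Port path; max flow = 4.
Certifying cut of size 4: {B→Port, D→Port, Depot→E, Depot→Port}.

4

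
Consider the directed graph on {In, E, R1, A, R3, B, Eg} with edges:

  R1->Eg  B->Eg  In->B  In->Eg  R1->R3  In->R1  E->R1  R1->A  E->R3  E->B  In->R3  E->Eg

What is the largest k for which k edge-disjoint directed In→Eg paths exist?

Assign every edge capacity 1; by Menger, the answer equals the max flow.
Path In→Eg (+1); total 1.
Path In→R1→Eg (+1); total 2.
Path In→B→Eg (+1); total 3.
No residual In→Eg path; max flow = 3.
Certifying cut of size 3: {In→B, In→Eg, In→R1}.

3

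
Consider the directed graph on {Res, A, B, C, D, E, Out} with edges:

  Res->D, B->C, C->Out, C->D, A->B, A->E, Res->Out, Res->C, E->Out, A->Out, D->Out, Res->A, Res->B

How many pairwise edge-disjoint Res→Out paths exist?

Assign every edge capacity 1; by Menger, the answer equals the max flow.
Path Res→Out (+1); total 1.
Path Res→A→Out (+1); total 2.
Path Res→C→Out (+1); total 3.
Path Res→D→Out (+1); total 4.
No residual Res→Out path; max flow = 4.
Certifying cut of size 4: {C→Out, D→Out, Res→A, Res→Out}.

4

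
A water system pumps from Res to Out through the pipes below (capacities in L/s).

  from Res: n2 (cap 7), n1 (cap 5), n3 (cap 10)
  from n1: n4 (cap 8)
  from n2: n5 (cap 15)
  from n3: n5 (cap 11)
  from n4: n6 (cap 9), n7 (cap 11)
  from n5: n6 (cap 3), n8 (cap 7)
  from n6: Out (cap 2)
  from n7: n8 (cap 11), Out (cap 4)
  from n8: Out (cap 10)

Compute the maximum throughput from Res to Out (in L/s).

Augment Res→n1→n4→n6→Out: bottleneck 2, flow now 2.
Augment Res→n1→n4→n7→Out: bottleneck 3, flow now 5.
Augment Res→n2→n5→n8→Out: bottleneck 7, flow now 12.
Augment Res→n3→n5→n6→n4→n7→Out: bottleneck 1, flow now 13. (uses reverse residual edge)
Augment Res→n3→n5→n6→n4→n7→n8→Out: bottleneck 1, flow now 14. (uses reverse residual edge)
No augmenting path remains; maximum flow = 14.
In the residual graph, reachable from Res: {Res, n2, n3, n5, n6}.
Min-cut edges: Res→n1 (5), n5→n8 (7), n6→Out (2); capacity 5 + 7 + 2 = 14.
This cut is saturated, so no flow can exceed 14.

14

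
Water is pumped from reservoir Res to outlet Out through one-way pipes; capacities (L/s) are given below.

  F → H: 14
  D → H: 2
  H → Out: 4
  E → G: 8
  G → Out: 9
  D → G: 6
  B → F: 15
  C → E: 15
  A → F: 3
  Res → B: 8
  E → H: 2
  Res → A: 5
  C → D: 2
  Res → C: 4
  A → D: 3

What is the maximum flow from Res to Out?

Augment Res→A→D→G→Out: bottleneck 3, flow now 3.
Augment Res→A→F→H→Out: bottleneck 2, flow now 5.
Augment Res→B→F→H→Out: bottleneck 2, flow now 7.
Augment Res→C→D→G→Out: bottleneck 2, flow now 9.
Augment Res→C→E→G→Out: bottleneck 2, flow now 11.
No augmenting path remains; maximum flow = 11.
In the residual graph, reachable from Res: {Res, A, B, F, H}.
Min-cut edges: Res→C (4), A→D (3), H→Out (4); capacity 4 + 3 + 4 = 11.
This cut is saturated, so no flow can exceed 11.

11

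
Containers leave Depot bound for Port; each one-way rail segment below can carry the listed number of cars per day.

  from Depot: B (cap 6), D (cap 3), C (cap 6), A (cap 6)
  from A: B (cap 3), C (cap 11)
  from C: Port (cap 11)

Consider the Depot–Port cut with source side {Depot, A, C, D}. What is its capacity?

20

Edges leaving {Depot, A, C, D}: Depot→B (6), A→B (3), C→Port (11).
Cut capacity = 6 + 3 + 11 = 20.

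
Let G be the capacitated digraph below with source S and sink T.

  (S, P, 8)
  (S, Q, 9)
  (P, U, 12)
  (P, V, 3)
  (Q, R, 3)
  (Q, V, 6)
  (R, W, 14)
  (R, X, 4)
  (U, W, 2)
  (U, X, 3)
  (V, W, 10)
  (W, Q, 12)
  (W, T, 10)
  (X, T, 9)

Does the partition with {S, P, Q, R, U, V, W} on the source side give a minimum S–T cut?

Given cut capacity: 4 + 3 + 10 = 17.
Augment S→P→U→W→T: bottleneck 2, flow now 2.
Augment S→P→U→X→T: bottleneck 3, flow now 5.
Augment S→P→V→W→T: bottleneck 3, flow now 8.
Augment S→Q→R→W→T: bottleneck 3, flow now 11.
Augment S→Q→V→W→T: bottleneck 2, flow now 13.
Augment S→Q→V→W→R→X→T: bottleneck 3, flow now 16. (uses reverse residual edge)
No augmenting path remains; maximum flow = 16.
In the residual graph, reachable from S: {S, P, Q, U, V, W}.
Min-cut edges: Q→R (3), U→X (3), W→T (10); capacity 3 + 3 + 10 = 16.
Cut capacity 17 exceeds the max flow 16, so it is not minimum.

No — its capacity is 17, but the minimum cut has capacity 16.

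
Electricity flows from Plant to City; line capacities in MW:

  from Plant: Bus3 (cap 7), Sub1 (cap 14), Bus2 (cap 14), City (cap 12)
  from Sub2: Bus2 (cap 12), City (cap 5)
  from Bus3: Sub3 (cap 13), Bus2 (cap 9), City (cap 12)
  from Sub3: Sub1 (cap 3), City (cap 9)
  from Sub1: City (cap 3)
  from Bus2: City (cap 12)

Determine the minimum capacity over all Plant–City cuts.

34

Augment Plant→City: bottleneck 12, flow now 12.
Augment Plant→Bus3→City: bottleneck 7, flow now 19.
Augment Plant→Sub1→City: bottleneck 3, flow now 22.
Augment Plant→Bus2→City: bottleneck 12, flow now 34.
No augmenting path remains; maximum flow = 34.
By max-flow min-cut, the minimum cut capacity equals the max flow.
In the residual graph, reachable from Plant: {Plant, Sub1, Bus2}.
Min-cut edges: Plant→Bus3 (7), Plant→City (12), Sub1→City (3), Bus2→City (12); capacity 7 + 12 + 3 + 12 = 34.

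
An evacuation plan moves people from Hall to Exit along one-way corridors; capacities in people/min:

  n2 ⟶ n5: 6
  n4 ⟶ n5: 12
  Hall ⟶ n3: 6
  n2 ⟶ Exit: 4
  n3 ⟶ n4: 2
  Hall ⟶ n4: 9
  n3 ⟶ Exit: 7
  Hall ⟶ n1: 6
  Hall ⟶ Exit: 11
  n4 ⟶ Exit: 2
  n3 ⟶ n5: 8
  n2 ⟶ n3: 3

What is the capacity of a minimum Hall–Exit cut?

19

Augment Hall→Exit: bottleneck 11, flow now 11.
Augment Hall→n3→Exit: bottleneck 6, flow now 17.
Augment Hall→n4→Exit: bottleneck 2, flow now 19.
No augmenting path remains; maximum flow = 19.
By max-flow min-cut, the minimum cut capacity equals the max flow.
In the residual graph, reachable from Hall: {Hall, n1, n4, n5}.
Min-cut edges: Hall→n3 (6), Hall→Exit (11), n4→Exit (2); capacity 6 + 11 + 2 = 19.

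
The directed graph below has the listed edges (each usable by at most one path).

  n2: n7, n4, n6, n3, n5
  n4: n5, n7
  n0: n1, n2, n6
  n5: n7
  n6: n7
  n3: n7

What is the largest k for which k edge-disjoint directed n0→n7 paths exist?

Assign every edge capacity 1; by Menger, the answer equals the max flow.
Path n0→n2→n7 (+1); total 1.
Path n0→n6→n7 (+1); total 2.
No residual n0→n7 path; max flow = 2.
Certifying cut of size 2: {n0→n2, n0→n6}.

2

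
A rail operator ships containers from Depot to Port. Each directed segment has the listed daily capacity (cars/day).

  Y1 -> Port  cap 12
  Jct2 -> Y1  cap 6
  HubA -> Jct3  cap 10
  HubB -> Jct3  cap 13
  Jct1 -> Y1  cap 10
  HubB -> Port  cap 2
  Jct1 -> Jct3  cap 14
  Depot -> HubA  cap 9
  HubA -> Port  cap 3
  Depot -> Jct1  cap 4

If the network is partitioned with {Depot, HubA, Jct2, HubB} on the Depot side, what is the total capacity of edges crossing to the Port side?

Edges leaving {Depot, HubA, Jct2, HubB}: Depot→Jct1 (4), HubA→Jct3 (10), HubA→Port (3), Jct2→Y1 (6), HubB→Jct3 (13), HubB→Port (2).
Cut capacity = 4 + 10 + 3 + 6 + 13 + 2 = 38.

38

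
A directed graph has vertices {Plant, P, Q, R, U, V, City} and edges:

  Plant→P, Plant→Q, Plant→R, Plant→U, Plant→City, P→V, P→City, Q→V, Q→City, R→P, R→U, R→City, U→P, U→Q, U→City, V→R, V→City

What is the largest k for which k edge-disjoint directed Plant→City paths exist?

Assign every edge capacity 1; by Menger, the answer equals the max flow.
Path Plant→City (+1); total 1.
Path Plant→P→City (+1); total 2.
Path Plant→Q→City (+1); total 3.
Path Plant→R→City (+1); total 4.
Path Plant→U→City (+1); total 5.
No residual Plant→City path; max flow = 5.
Certifying cut of size 5: {Plant→City, Plant→P, Plant→Q, Plant→R, Plant→U}.

5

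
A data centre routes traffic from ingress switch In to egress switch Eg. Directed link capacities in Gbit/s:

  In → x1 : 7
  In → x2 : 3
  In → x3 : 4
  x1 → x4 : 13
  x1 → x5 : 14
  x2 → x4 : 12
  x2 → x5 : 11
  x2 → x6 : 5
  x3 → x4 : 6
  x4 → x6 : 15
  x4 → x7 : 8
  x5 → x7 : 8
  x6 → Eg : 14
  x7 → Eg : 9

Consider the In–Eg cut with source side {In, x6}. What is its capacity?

28

Edges leaving {In, x6}: In→x1 (7), In→x2 (3), In→x3 (4), x6→Eg (14).
Cut capacity = 7 + 3 + 4 + 14 = 28.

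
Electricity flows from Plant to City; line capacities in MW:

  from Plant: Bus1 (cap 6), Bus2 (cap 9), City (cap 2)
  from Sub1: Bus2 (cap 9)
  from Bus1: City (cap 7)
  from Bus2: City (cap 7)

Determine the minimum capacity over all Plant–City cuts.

15

Augment Plant→City: bottleneck 2, flow now 2.
Augment Plant→Bus1→City: bottleneck 6, flow now 8.
Augment Plant→Bus2→City: bottleneck 7, flow now 15.
No augmenting path remains; maximum flow = 15.
By max-flow min-cut, the minimum cut capacity equals the max flow.
In the residual graph, reachable from Plant: {Plant, Bus2}.
Min-cut edges: Plant→Bus1 (6), Plant→City (2), Bus2→City (7); capacity 6 + 2 + 7 = 15.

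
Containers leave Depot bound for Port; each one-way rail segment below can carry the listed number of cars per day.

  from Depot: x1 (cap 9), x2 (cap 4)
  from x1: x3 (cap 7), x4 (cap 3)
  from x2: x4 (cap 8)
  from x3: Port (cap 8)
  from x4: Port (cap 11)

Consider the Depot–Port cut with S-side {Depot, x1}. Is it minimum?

No — its capacity is 14, but the minimum cut has capacity 13.

Given cut capacity: 4 + 7 + 3 = 14.
Augment Depot→x1→x3→Port: bottleneck 7, flow now 7.
Augment Depot→x1→x4→Port: bottleneck 2, flow now 9.
Augment Depot→x2→x4→Port: bottleneck 4, flow now 13.
No augmenting path remains; maximum flow = 13.
In the residual graph, reachable from Depot: {Depot}.
Min-cut edges: Depot→x1 (9), Depot→x2 (4); capacity 9 + 4 = 13.
Cut capacity 14 exceeds the max flow 13, so it is not minimum.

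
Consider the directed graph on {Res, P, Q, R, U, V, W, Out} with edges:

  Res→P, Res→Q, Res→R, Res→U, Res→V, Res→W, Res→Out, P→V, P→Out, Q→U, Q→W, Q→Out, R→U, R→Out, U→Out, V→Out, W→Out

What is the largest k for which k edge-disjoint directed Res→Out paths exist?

Assign every edge capacity 1; by Menger, the answer equals the max flow.
Path Res→Out (+1); total 1.
Path Res→P→Out (+1); total 2.
Path Res→Q→Out (+1); total 3.
Path Res→R→Out (+1); total 4.
Path Res→U→Out (+1); total 5.
Path Res→V→Out (+1); total 6.
Path Res→W→Out (+1); total 7.
No residual Res→Out path; max flow = 7.
Certifying cut of size 7: {Res→Out, Res→P, Res→Q, Res→R, Res→U, Res→V, Res→W}.

7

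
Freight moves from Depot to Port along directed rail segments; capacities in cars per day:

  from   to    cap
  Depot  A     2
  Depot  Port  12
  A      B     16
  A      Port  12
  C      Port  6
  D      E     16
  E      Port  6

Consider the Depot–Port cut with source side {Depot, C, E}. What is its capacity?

Edges leaving {Depot, C, E}: Depot→A (2), Depot→Port (12), C→Port (6), E→Port (6).
Cut capacity = 2 + 12 + 6 + 6 = 26.

26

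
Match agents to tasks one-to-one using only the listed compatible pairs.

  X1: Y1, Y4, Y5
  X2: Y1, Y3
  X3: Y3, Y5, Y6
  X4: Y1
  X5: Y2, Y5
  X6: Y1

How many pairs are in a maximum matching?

Unit-capacity flow: source→left, listed edges, right→sink; max matching = max flow.
Augmenting path X1→Y1 (+1); matched 1.
Augmenting path X2→Y3 (+1); matched 2.
Augmenting path X3→Y5 (+1); matched 3.
Augmenting path X5→Y2 (+1); matched 4.
Augmenting path X4→Y1→X1→Y4 (+1); matched 5.
No augmenting path remains; maximum matching = 5.
König certificate: {X1, X2, X3, X5, Y1} is a vertex cover of size 5 (every listed pair touches it), so no matching can be larger.

5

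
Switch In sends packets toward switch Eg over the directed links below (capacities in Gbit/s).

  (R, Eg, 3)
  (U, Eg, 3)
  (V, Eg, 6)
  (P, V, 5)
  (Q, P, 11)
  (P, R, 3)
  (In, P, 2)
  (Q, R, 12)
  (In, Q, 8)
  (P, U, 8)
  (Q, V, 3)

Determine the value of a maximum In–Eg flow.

Augment In→P→R→Eg: bottleneck 2, flow now 2.
Augment In→Q→R→Eg: bottleneck 1, flow now 3.
Augment In→Q→V→Eg: bottleneck 3, flow now 6.
Augment In→Q→P→U→Eg: bottleneck 3, flow now 9.
Augment In→Q→P→V→Eg: bottleneck 1, flow now 10.
No augmenting path remains; maximum flow = 10.
In the residual graph, reachable from In: {In}.
Min-cut edges: In→P (2), In→Q (8); capacity 2 + 8 = 10.
This cut is saturated, so no flow can exceed 10.

10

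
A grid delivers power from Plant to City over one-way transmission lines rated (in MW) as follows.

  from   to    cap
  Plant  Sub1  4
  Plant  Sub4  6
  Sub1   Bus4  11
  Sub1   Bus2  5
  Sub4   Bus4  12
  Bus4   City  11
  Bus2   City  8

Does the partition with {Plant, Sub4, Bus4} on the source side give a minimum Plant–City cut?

No — its capacity is 15, but the minimum cut has capacity 10.

Given cut capacity: 4 + 11 = 15.
Augment Plant→Sub1→Bus4→City: bottleneck 4, flow now 4.
Augment Plant→Sub4→Bus4→City: bottleneck 6, flow now 10.
No augmenting path remains; maximum flow = 10.
In the residual graph, reachable from Plant: {Plant}.
Min-cut edges: Plant→Sub1 (4), Plant→Sub4 (6); capacity 4 + 6 = 10.
Cut capacity 15 exceeds the max flow 10, so it is not minimum.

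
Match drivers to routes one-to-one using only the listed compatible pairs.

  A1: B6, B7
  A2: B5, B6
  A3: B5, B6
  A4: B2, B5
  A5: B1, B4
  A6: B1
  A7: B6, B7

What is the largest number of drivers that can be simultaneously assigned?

Unit-capacity flow: source→left, listed edges, right→sink; max matching = max flow.
Augmenting path A1→B6 (+1); matched 1.
Augmenting path A2→B5 (+1); matched 2.
Augmenting path A4→B2 (+1); matched 3.
Augmenting path A5→B1 (+1); matched 4.
Augmenting path A7→B7 (+1); matched 5.
Augmenting path A6→B1→A5→B4 (+1); matched 6.
No augmenting path remains; maximum matching = 6.
König certificate: {A4, A5, A6, B5, B6, B7} is a vertex cover of size 6 (every listed pair touches it), so no matching can be larger.

6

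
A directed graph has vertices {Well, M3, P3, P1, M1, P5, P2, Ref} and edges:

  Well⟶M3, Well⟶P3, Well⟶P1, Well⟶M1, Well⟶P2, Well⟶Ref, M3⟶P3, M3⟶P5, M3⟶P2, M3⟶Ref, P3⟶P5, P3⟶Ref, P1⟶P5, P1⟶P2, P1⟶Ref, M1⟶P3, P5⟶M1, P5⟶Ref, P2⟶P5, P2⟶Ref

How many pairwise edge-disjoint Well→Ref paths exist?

6

Assign every edge capacity 1; by Menger, the answer equals the max flow.
Path Well→Ref (+1); total 1.
Path Well→M3→Ref (+1); total 2.
Path Well→P3→Ref (+1); total 3.
Path Well→P1→Ref (+1); total 4.
Path Well→P2→Ref (+1); total 5.
Path Well→M1→P3→P5→Ref (+1); total 6.
No residual Well→Ref path; max flow = 6.
Certifying cut of size 6: {Well→M1, Well→M3, Well→P1, Well→P2, Well→P3, Well→Ref}.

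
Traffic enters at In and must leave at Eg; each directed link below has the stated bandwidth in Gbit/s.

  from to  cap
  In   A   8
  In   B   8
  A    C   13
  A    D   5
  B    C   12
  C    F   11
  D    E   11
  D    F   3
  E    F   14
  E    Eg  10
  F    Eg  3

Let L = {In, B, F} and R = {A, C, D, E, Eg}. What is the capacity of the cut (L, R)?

23

Edges leaving {In, B, F}: In→A (8), B→C (12), F→Eg (3).
Cut capacity = 8 + 12 + 3 = 23.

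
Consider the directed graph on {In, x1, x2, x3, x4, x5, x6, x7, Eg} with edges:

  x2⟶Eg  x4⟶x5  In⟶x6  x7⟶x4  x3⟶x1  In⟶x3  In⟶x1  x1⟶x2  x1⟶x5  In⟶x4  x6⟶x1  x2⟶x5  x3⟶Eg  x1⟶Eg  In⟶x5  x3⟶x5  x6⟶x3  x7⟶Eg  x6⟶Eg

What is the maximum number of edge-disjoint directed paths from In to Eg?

Assign every edge capacity 1; by Menger, the answer equals the max flow.
Path In→x1→Eg (+1); total 1.
Path In→x3→Eg (+1); total 2.
Path In→x6→Eg (+1); total 3.
No residual In→Eg path; max flow = 3.
Certifying cut of size 3: {In→x1, In→x3, In→x6}.

3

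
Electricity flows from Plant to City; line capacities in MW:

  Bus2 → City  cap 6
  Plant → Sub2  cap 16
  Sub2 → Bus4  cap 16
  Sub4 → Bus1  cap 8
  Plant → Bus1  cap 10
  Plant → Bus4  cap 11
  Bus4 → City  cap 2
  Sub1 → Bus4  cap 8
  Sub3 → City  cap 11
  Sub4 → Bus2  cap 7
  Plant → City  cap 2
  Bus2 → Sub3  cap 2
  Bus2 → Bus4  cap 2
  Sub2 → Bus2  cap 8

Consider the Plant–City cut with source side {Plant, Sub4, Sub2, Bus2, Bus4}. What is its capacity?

Edges leaving {Plant, Sub4, Sub2, Bus2, Bus4}: Plant→Bus1 (10), Plant→City (2), Sub4→Bus1 (8), Bus2→Sub3 (2), Bus2→City (6), Bus4→City (2).
Cut capacity = 10 + 2 + 8 + 2 + 6 + 2 = 30.

30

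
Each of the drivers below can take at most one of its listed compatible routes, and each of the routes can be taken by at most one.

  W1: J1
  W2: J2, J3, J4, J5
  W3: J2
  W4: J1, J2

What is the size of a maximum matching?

3

Unit-capacity flow: source→left, listed edges, right→sink; max matching = max flow.
Augmenting path W1→J1 (+1); matched 1.
Augmenting path W2→J2 (+1); matched 2.
Augmenting path W3→J2→W2→J3 (+1); matched 3.
No augmenting path remains; maximum matching = 3.
König certificate: {W2, J1, J2} is a vertex cover of size 3 (every listed pair touches it), so no matching can be larger.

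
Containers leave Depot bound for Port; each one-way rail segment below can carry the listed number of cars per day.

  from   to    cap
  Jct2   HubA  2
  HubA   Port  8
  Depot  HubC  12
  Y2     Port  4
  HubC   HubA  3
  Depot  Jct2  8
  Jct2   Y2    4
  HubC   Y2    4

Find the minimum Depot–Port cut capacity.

Augment Depot→HubC→HubA→Port: bottleneck 3, flow now 3.
Augment Depot→HubC→Y2→Port: bottleneck 4, flow now 7.
Augment Depot→Jct2→HubA→Port: bottleneck 2, flow now 9.
No augmenting path remains; maximum flow = 9.
By max-flow min-cut, the minimum cut capacity equals the max flow.
In the residual graph, reachable from Depot: {Depot, HubC, Jct2, Y2}.
Min-cut edges: HubC→HubA (3), Jct2→HubA (2), Y2→Port (4); capacity 3 + 2 + 4 = 9.

9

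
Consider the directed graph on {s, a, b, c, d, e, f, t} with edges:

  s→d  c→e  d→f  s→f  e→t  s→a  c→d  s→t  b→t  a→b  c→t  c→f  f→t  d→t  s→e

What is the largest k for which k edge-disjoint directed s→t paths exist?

Assign every edge capacity 1; by Menger, the answer equals the max flow.
Path s→t (+1); total 1.
Path s→d→t (+1); total 2.
Path s→e→t (+1); total 3.
Path s→f→t (+1); total 4.
Path s→a→b→t (+1); total 5.
No residual s→t path; max flow = 5.
Certifying cut of size 5: {s→a, s→d, s→e, s→f, s→t}.

5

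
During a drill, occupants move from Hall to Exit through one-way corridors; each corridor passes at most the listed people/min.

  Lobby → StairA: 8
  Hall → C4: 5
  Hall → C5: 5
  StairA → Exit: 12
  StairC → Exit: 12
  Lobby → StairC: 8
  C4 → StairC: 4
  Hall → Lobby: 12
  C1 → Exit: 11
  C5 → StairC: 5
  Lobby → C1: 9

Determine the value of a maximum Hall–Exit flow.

21

Augment Hall→Lobby→StairA→Exit: bottleneck 8, flow now 8.
Augment Hall→Lobby→StairC→Exit: bottleneck 4, flow now 12.
Augment Hall→C4→StairC→Exit: bottleneck 4, flow now 16.
Augment Hall→C5→StairC→Exit: bottleneck 4, flow now 20.
Augment Hall→C5→StairC→Lobby→C1→Exit: bottleneck 1, flow now 21. (uses reverse residual edge)
No augmenting path remains; maximum flow = 21.
In the residual graph, reachable from Hall: {Hall, C4}.
Min-cut edges: Hall→Lobby (12), Hall→C5 (5), C4→StairC (4); capacity 12 + 5 + 4 = 21.
This cut is saturated, so no flow can exceed 21.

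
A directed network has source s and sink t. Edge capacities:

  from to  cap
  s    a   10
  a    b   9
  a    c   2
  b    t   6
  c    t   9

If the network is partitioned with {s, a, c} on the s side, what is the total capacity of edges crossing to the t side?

18

Edges leaving {s, a, c}: a→b (9), c→t (9).
Cut capacity = 9 + 9 = 18.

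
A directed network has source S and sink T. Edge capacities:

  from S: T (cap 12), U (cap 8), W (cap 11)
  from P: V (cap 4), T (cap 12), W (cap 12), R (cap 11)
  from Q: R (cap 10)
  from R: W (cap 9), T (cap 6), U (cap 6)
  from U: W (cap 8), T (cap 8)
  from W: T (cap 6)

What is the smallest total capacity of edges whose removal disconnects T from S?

26

Augment S→T: bottleneck 12, flow now 12.
Augment S→U→T: bottleneck 8, flow now 20.
Augment S→W→T: bottleneck 6, flow now 26.
No augmenting path remains; maximum flow = 26.
By max-flow min-cut, the minimum cut capacity equals the max flow.
In the residual graph, reachable from S: {S, W}.
Min-cut edges: S→U (8), S→T (12), W→T (6); capacity 8 + 12 + 6 = 26.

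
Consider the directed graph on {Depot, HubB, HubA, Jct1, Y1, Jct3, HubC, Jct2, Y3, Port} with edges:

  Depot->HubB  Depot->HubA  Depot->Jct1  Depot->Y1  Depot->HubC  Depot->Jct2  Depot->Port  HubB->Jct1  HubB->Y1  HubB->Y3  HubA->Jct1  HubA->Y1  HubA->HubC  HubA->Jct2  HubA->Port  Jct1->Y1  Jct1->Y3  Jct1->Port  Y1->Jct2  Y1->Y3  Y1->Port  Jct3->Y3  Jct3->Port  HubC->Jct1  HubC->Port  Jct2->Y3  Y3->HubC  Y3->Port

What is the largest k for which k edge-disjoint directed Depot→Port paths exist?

Assign every edge capacity 1; by Menger, the answer equals the max flow.
Path Depot→Port (+1); total 1.
Path Depot→HubA→Port (+1); total 2.
Path Depot→Jct1→Port (+1); total 3.
Path Depot→Y1→Port (+1); total 4.
Path Depot→HubC→Port (+1); total 5.
Path Depot→HubB→Y3→Port (+1); total 6.
No residual Depot→Port path; max flow = 6.
Certifying cut of size 6: {Depot→HubA, Depot→Port, HubC→Port, Jct1→Port, Y1→Port, Y3→Port}.

6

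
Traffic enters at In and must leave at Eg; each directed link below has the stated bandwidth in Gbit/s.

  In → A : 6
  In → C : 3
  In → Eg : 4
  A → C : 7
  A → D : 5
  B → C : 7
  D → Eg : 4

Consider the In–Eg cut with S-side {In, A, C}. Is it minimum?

Given cut capacity: 4 + 5 = 9.
Augment In→Eg: bottleneck 4, flow now 4.
Augment In→A→D→Eg: bottleneck 4, flow now 8.
No augmenting path remains; maximum flow = 8.
In the residual graph, reachable from In: {In, A, C, D}.
Min-cut edges: In→Eg (4), D→Eg (4); capacity 4 + 4 = 8.
Cut capacity 9 exceeds the max flow 8, so it is not minimum.

No — its capacity is 9, but the minimum cut has capacity 8.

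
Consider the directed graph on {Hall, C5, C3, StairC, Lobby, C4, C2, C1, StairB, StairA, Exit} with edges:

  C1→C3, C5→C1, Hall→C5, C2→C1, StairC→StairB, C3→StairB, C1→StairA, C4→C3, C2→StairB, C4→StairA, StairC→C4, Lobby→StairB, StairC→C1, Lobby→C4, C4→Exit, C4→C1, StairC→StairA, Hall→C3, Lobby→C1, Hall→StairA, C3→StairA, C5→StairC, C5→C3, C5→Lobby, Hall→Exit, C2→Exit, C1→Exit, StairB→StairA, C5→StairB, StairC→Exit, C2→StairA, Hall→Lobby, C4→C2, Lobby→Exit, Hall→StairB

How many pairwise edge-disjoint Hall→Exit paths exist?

3

Assign every edge capacity 1; by Menger, the answer equals the max flow.
Path Hall→Exit (+1); total 1.
Path Hall→Lobby→Exit (+1); total 2.
Path Hall→C5→StairC→Exit (+1); total 3.
No residual Hall→Exit path; max flow = 3.
Certifying cut of size 3: {Hall→C5, Hall→Exit, Hall→Lobby}.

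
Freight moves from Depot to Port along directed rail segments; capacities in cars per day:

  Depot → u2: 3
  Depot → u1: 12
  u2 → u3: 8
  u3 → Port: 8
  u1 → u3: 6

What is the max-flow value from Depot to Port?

Augment Depot→u1→u3→Port: bottleneck 6, flow now 6.
Augment Depot→u2→u3→Port: bottleneck 2, flow now 8.
No augmenting path remains; maximum flow = 8.
In the residual graph, reachable from Depot: {Depot, u1, u2, u3}.
Min-cut edges: u3→Port (8); capacity 8 = 8.
This cut is saturated, so no flow can exceed 8.

8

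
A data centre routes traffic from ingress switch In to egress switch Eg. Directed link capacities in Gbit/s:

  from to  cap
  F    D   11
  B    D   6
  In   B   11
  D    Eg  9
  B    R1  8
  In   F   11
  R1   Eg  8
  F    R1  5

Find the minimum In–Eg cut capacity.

17

Augment In→F→D→Eg: bottleneck 9, flow now 9.
Augment In→F→R1→Eg: bottleneck 2, flow now 11.
Augment In→B→R1→Eg: bottleneck 6, flow now 17.
No augmenting path remains; maximum flow = 17.
By max-flow min-cut, the minimum cut capacity equals the max flow.
In the residual graph, reachable from In: {In, F, B, D, R1}.
Min-cut edges: D→Eg (9), R1→Eg (8); capacity 9 + 8 = 17.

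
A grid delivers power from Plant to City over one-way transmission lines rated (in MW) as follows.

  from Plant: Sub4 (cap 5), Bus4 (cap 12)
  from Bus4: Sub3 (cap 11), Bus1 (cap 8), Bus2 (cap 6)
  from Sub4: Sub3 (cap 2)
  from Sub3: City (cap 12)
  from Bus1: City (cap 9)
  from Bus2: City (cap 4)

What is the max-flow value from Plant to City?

Augment Plant→Bus4→Sub3→City: bottleneck 11, flow now 11.
Augment Plant→Bus4→Bus1→City: bottleneck 1, flow now 12.
Augment Plant→Sub4→Sub3→City: bottleneck 1, flow now 13.
Augment Plant→Sub4→Sub3→Bus4→Bus1→City: bottleneck 1, flow now 14. (uses reverse residual edge)
No augmenting path remains; maximum flow = 14.
In the residual graph, reachable from Plant: {Plant, Sub4}.
Min-cut edges: Plant→Bus4 (12), Sub4→Sub3 (2); capacity 12 + 2 = 14.
This cut is saturated, so no flow can exceed 14.

14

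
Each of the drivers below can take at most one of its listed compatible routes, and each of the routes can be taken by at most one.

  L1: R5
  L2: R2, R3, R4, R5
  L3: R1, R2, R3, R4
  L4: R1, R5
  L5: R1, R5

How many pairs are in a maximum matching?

4

Unit-capacity flow: source→left, listed edges, right→sink; max matching = max flow.
Augmenting path L1→R5 (+1); matched 1.
Augmenting path L2→R2 (+1); matched 2.
Augmenting path L3→R1 (+1); matched 3.
Augmenting path L4→R1→L3→R3 (+1); matched 4.
No augmenting path remains; maximum matching = 4.
König certificate: {L2, L3, R1, R5} is a vertex cover of size 4 (every listed pair touches it), so no matching can be larger.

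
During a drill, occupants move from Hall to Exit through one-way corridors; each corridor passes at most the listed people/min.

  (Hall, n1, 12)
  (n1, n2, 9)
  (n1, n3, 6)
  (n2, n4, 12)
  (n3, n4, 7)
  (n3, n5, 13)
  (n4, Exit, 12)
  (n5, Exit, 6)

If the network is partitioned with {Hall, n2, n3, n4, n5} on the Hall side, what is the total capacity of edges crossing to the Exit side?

Edges leaving {Hall, n2, n3, n4, n5}: Hall→n1 (12), n4→Exit (12), n5→Exit (6).
Cut capacity = 12 + 12 + 6 = 30.

30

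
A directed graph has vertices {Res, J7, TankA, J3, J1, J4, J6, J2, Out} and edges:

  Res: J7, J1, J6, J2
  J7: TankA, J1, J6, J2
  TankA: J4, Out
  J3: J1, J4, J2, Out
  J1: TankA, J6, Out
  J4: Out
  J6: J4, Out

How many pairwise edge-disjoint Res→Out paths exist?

Assign every edge capacity 1; by Menger, the answer equals the max flow.
Path Res→J1→Out (+1); total 1.
Path Res→J6→Out (+1); total 2.
Path Res→J7→TankA→Out (+1); total 3.
No residual Res→Out path; max flow = 3.
Certifying cut of size 3: {Res→J1, Res→J6, Res→J7}.

3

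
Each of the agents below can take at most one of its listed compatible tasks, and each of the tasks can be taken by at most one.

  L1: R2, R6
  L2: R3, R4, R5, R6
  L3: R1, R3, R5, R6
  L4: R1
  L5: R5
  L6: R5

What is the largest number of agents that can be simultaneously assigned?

Unit-capacity flow: source→left, listed edges, right→sink; max matching = max flow.
Augmenting path L1→R2 (+1); matched 1.
Augmenting path L2→R3 (+1); matched 2.
Augmenting path L3→R1 (+1); matched 3.
Augmenting path L5→R5 (+1); matched 4.
Augmenting path L4→R1→L3→R6 (+1); matched 5.
No augmenting path remains; maximum matching = 5.
König certificate: {L1, L2, L3, L4, R5} is a vertex cover of size 5 (every listed pair touches it), so no matching can be larger.

5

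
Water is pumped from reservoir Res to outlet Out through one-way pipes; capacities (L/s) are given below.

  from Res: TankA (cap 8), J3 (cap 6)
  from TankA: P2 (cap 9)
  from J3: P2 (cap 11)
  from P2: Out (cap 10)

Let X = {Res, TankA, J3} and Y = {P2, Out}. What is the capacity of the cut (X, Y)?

20

Edges leaving {Res, TankA, J3}: TankA→P2 (9), J3→P2 (11).
Cut capacity = 9 + 11 = 20.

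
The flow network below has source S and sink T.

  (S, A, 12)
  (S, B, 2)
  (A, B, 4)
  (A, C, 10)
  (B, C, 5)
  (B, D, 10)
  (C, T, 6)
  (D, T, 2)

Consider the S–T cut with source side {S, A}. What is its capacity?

Edges leaving {S, A}: S→B (2), A→B (4), A→C (10).
Cut capacity = 2 + 4 + 10 = 16.

16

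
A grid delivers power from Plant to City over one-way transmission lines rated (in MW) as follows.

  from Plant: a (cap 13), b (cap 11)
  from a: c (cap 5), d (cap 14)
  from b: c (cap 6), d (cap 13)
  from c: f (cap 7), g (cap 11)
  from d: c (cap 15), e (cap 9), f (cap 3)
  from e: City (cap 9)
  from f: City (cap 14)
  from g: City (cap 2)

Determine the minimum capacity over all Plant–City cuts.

Augment Plant→a→c→f→City: bottleneck 5, flow now 5.
Augment Plant→a→d→e→City: bottleneck 8, flow now 13.
Augment Plant→b→c→f→City: bottleneck 2, flow now 15.
Augment Plant→b→c→g→City: bottleneck 2, flow now 17.
Augment Plant→b→d→e→City: bottleneck 1, flow now 18.
Augment Plant→b→d→f→City: bottleneck 3, flow now 21.
No augmenting path remains; maximum flow = 21.
By max-flow min-cut, the minimum cut capacity equals the max flow.
In the residual graph, reachable from Plant: {Plant, a, b, c, d, g}.
Min-cut edges: c→f (7), d→e (9), d→f (3), g→City (2); capacity 7 + 9 + 3 + 2 = 21.

21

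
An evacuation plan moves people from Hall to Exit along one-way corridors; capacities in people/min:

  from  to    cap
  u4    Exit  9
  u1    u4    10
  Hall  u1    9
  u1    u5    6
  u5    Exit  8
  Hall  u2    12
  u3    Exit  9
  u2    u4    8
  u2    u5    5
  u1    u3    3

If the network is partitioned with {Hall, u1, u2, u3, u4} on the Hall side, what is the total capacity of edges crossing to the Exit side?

29

Edges leaving {Hall, u1, u2, u3, u4}: u1→u5 (6), u2→u5 (5), u3→Exit (9), u4→Exit (9).
Cut capacity = 6 + 5 + 9 + 9 = 29.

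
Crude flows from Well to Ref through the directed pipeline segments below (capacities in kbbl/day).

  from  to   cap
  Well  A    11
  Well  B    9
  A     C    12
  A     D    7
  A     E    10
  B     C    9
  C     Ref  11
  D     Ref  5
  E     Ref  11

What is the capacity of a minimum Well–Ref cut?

20

Augment Well→A→C→Ref: bottleneck 11, flow now 11.
Augment Well→B→C→A→D→Ref: bottleneck 5, flow now 16. (uses reverse residual edge)
Augment Well→B→C→A→E→Ref: bottleneck 4, flow now 20. (uses reverse residual edge)
No augmenting path remains; maximum flow = 20.
By max-flow min-cut, the minimum cut capacity equals the max flow.
In the residual graph, reachable from Well: {Well}.
Min-cut edges: Well→A (11), Well→B (9); capacity 11 + 9 = 20.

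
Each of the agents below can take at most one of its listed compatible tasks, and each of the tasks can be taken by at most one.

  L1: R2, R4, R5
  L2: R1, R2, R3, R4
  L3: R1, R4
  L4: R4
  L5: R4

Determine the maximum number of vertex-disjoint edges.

4

Unit-capacity flow: source→left, listed edges, right→sink; max matching = max flow.
Augmenting path L1→R2 (+1); matched 1.
Augmenting path L2→R1 (+1); matched 2.
Augmenting path L3→R4 (+1); matched 3.
Augmenting path L4→R4→L3→R1→L2→R3 (+1); matched 4.
No augmenting path remains; maximum matching = 4.
König certificate: {L1, L2, L3, R4} is a vertex cover of size 4 (every listed pair touches it), so no matching can be larger.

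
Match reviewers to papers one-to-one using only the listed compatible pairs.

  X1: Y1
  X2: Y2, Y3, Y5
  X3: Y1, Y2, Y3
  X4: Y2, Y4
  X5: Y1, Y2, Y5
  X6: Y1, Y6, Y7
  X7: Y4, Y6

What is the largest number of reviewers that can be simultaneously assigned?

Unit-capacity flow: source→left, listed edges, right→sink; max matching = max flow.
Augmenting path X1→Y1 (+1); matched 1.
Augmenting path X2→Y2 (+1); matched 2.
Augmenting path X3→Y3 (+1); matched 3.
Augmenting path X4→Y4 (+1); matched 4.
Augmenting path X5→Y5 (+1); matched 5.
Augmenting path X6→Y6 (+1); matched 6.
Augmenting path X7→Y6→X6→Y7 (+1); matched 7.
No augmenting path remains; maximum matching = 7.
König certificate: {X1, X2, X3, X4, X5, X6, X7} is a vertex cover of size 7 (every listed pair touches it), so no matching can be larger.

7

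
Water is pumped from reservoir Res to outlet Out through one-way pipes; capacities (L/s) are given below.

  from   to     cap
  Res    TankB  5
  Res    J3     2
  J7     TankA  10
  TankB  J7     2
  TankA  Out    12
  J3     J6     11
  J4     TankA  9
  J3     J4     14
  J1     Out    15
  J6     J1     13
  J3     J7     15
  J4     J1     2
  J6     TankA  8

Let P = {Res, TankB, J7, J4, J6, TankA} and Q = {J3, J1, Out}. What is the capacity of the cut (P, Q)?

29

Edges leaving {Res, TankB, J7, J4, J6, TankA}: Res→J3 (2), J4→J1 (2), J6→J1 (13), TankA→Out (12).
Cut capacity = 2 + 2 + 13 + 12 = 29.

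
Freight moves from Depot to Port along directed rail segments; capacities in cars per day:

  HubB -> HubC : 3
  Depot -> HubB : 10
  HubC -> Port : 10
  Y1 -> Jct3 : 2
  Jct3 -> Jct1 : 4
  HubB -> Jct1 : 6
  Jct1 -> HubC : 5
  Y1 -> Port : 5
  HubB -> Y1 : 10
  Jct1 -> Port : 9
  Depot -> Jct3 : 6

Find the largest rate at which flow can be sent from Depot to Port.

14

Augment Depot→Jct3→Jct1→Port: bottleneck 4, flow now 4.
Augment Depot→HubB→HubC→Port: bottleneck 3, flow now 7.
Augment Depot→HubB→Jct1→Port: bottleneck 5, flow now 12.
Augment Depot→HubB→Y1→Port: bottleneck 2, flow now 14.
No augmenting path remains; maximum flow = 14.
In the residual graph, reachable from Depot: {Depot, Jct3}.
Min-cut edges: Depot→HubB (10), Jct3→Jct1 (4); capacity 10 + 4 = 14.
This cut is saturated, so no flow can exceed 14.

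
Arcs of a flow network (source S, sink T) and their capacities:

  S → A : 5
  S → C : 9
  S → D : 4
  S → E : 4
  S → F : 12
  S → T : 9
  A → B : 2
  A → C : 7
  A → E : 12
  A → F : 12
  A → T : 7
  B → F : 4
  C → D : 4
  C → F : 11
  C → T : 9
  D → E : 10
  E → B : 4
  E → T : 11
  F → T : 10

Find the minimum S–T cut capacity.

Augment S→T: bottleneck 9, flow now 9.
Augment S→A→T: bottleneck 5, flow now 14.
Augment S→C→T: bottleneck 9, flow now 23.
Augment S→E→T: bottleneck 4, flow now 27.
Augment S→F→T: bottleneck 10, flow now 37.
Augment S→D→E→T: bottleneck 4, flow now 41.
No augmenting path remains; maximum flow = 41.
By max-flow min-cut, the minimum cut capacity equals the max flow.
In the residual graph, reachable from S: {S, F}.
Min-cut edges: S→A (5), S→C (9), S→D (4), S→E (4), S→T (9), F→T (10); capacity 5 + 9 + 4 + 4 + 9 + 10 = 41.

41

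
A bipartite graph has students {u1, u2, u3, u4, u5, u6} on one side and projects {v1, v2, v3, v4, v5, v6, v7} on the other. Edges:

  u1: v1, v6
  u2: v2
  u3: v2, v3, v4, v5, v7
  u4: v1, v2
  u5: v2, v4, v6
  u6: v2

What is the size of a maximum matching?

5

Unit-capacity flow: source→left, listed edges, right→sink; max matching = max flow.
Augmenting path u1→v1 (+1); matched 1.
Augmenting path u2→v2 (+1); matched 2.
Augmenting path u3→v3 (+1); matched 3.
Augmenting path u5→v4 (+1); matched 4.
Augmenting path u4→v1→u1→v6 (+1); matched 5.
No augmenting path remains; maximum matching = 5.
König certificate: {u1, u3, u4, u5, v2} is a vertex cover of size 5 (every listed pair touches it), so no matching can be larger.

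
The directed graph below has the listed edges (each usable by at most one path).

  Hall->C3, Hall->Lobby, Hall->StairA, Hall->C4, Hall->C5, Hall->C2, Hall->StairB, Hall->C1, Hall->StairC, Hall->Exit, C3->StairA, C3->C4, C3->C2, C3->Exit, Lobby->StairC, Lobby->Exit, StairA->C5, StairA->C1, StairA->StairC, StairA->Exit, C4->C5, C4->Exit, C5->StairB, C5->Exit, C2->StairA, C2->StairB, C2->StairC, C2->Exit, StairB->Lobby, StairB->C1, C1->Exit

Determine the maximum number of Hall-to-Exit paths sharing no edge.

8

Assign every edge capacity 1; by Menger, the answer equals the max flow.
Path Hall→Exit (+1); total 1.
Path Hall→C3→Exit (+1); total 2.
Path Hall→Lobby→Exit (+1); total 3.
Path Hall→StairA→Exit (+1); total 4.
Path Hall→C4→Exit (+1); total 5.
Path Hall→C5→Exit (+1); total 6.
Path Hall→C2→Exit (+1); total 7.
Path Hall→C1→Exit (+1); total 8.
No residual Hall→Exit path; max flow = 8.
Certifying cut of size 8: {C1→Exit, Hall→C2, Hall→C3, Hall→C4, Hall→C5, Hall→Exit, Hall→StairA, Lobby→Exit}.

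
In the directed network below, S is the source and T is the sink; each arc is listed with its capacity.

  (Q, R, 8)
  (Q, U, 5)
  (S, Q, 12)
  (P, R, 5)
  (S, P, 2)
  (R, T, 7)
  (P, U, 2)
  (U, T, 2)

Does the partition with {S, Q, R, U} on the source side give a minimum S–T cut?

No — its capacity is 11, but the minimum cut has capacity 9.

Given cut capacity: 2 + 7 + 2 = 11.
Augment S→P→R→T: bottleneck 2, flow now 2.
Augment S→Q→R→T: bottleneck 5, flow now 7.
Augment S→Q→U→T: bottleneck 2, flow now 9.
No augmenting path remains; maximum flow = 9.
In the residual graph, reachable from S: {S, P, Q, R, U}.
Min-cut edges: R→T (7), U→T (2); capacity 7 + 2 = 9.
Cut capacity 11 exceeds the max flow 9, so it is not minimum.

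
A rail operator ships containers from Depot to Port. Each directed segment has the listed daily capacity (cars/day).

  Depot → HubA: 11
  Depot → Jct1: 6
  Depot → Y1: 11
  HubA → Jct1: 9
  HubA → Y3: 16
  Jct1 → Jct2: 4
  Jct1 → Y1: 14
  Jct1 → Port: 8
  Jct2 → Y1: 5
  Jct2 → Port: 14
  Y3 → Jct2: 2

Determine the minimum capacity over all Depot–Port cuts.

Augment Depot→Jct1→Port: bottleneck 6, flow now 6.
Augment Depot→HubA→Jct1→Port: bottleneck 2, flow now 8.
Augment Depot→HubA→Jct1→Jct2→Port: bottleneck 4, flow now 12.
Augment Depot→HubA→Y3→Jct2→Port: bottleneck 2, flow now 14.
No augmenting path remains; maximum flow = 14.
By max-flow min-cut, the minimum cut capacity equals the max flow.
In the residual graph, reachable from Depot: {Depot, HubA, Jct1, Y1, Y3}.
Min-cut edges: Jct1→Jct2 (4), Jct1→Port (8), Y3→Jct2 (2); capacity 4 + 8 + 2 = 14.

14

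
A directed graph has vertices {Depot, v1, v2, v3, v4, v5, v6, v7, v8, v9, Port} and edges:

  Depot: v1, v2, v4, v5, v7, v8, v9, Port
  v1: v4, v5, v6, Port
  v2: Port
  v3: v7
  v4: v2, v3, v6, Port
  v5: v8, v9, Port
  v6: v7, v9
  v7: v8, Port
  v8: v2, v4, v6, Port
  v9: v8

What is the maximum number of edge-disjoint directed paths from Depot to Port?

Assign every edge capacity 1; by Menger, the answer equals the max flow.
Path Depot→Port (+1); total 1.
Path Depot→v1→Port (+1); total 2.
Path Depot→v2→Port (+1); total 3.
Path Depot→v4→Port (+1); total 4.
Path Depot→v5→Port (+1); total 5.
Path Depot→v7→Port (+1); total 6.
Path Depot→v8→Port (+1); total 7.
No residual Depot→Port path; max flow = 7.
Certifying cut of size 7: {Depot→Port, Depot→v1, Depot→v5, v2→Port, v4→Port, v7→Port, v8→Port}.

7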